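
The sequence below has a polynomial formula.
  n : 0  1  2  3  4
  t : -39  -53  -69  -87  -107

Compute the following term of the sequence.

-129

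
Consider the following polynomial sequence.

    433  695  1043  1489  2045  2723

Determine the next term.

3535

262, 348, 446, 556, 678
86, 98, 110, 122
12, 12, 12
The third differences are constant (12).
122 + 12 = 134;  678 + 134 = 812;  2723 + 812 = 3535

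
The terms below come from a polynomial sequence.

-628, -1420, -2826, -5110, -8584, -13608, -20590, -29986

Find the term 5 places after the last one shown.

Δ: -792  -1406  -2284  -3474  -5024  -6982  -9396
Δ²: -614  -878  -1190  -1550  -1958  -2414
Δ³: -264  -312  -360  -408  -456
Δ⁴: -48  -48  -48  -48
Fourth differences constant at -48.
-456 − 48 = -504;  -2414 − 504 = -2918;  -9396 − 2918 = -12314;  -29986 − 12314 = -42300
-504 − 48 = -552;  -2918 − 552 = -3470;  -12314 − 3470 = -15784;  -42300 − 15784 = -58084
-552 − 48 = -600;  -3470 − 600 = -4070;  -15784 − 4070 = -19854;  -58084 − 19854 = -77938
-600 − 48 = -648;  -4070 − 648 = -4718;  -19854 − 4718 = -24572;  -77938 − 24572 = -102510
-648 − 48 = -696;  -4718 − 696 = -5414;  -24572 − 5414 = -29986;  -102510 − 29986 = -132496

-132496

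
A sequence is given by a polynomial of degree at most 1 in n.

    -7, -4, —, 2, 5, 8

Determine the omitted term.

Using the last 3 terms:
Δ: 3  3
Constant first difference = 3.
Extend backward: 2 − 3 = -1

-1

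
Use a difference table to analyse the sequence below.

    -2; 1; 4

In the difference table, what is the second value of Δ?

3

D1: 3, 3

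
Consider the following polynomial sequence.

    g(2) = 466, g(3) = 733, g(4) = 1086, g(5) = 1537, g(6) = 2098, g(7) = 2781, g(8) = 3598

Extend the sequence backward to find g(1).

273

267  353  451  561  683  817
86  98  110  122  134
12  12  12  12
The third differences are constant at 12.
Work back: 86 − 12 = 74;  267 − 74 = 193;  466 − 193 = 273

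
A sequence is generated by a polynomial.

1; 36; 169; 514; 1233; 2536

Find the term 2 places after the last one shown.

First differences: 35  133  345  719  1303
Second differences: 98  212  374  584
Third differences: 114  162  210
Fourth differences: 48  48
Fourth differences constant at 48.
210 + 48 = 258;  584 + 258 = 842;  1303 + 842 = 2145;  2536 + 2145 = 4681
258 + 48 = 306;  842 + 306 = 1148;  2145 + 1148 = 3293;  4681 + 3293 = 7974

7974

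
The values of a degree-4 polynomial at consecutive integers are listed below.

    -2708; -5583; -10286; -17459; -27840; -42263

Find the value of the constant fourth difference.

Δ: -2875, -4703, -7173, -10381, -14423
Δ²: -1828, -2470, -3208, -4042
Δ³: -642, -738, -834
Δ⁴: -96, -96

-96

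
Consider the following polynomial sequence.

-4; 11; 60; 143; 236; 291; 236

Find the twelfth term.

Δ: 15, 49, 83, 93, 55, -55
Δ²: 34, 34, 10, -38, -110
Δ³: 0, -24, -48, -72
Δ⁴: -24, -24, -24
The fourth differences are constant (-24).
-72 − 24 = -96;  -110 − 96 = -206;  -55 − 206 = -261;  236 − 261 = -25
-96 − 24 = -120;  -206 − 120 = -326;  -261 − 326 = -587;  -25 − 587 = -612
-120 − 24 = -144;  -326 − 144 = -470;  -587 − 470 = -1057;  -612 − 1057 = -1669
-144 − 24 = -168;  -470 − 168 = -638;  -1057 − 638 = -1695;  -1669 − 1695 = -3364
-168 − 24 = -192;  -638 − 192 = -830;  -1695 − 830 = -2525;  -3364 − 2525 = -5889

-5889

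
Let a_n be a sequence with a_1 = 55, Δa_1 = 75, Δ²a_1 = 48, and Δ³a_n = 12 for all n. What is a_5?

691

Build the table forward from the leading diagonal:
Third differences: 12, 12, 12, 12, 12
Second differences: 48, 60, 72, 84, 96
First differences: 75, 123, 183, 255, 339
a: 55, 130, 253, 436, 691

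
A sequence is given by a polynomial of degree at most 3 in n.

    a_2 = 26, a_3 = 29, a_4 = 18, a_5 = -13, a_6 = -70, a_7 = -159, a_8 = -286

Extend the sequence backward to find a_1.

15

First differences: 3, -11, -31, -57, -89, -127
Second differences: -14, -20, -26, -32, -38
Third differences: -6, -6, -6, -6
The third differences are constant at -6.
Work back: -14 + 6 = -8;  3 + 8 = 11;  26 − 11 = 15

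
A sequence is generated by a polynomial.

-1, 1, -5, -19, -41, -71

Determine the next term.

-109

D1: 2, -6, -14, -22, -30
D2: -8, -8, -8, -8
Second differences constant at -8.
-30 − 8 = -38;  -71 − 38 = -109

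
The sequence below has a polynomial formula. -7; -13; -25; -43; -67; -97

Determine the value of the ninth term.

First differences: -6, -12, -18, -24, -30
Second differences: -6, -6, -6, -6
The second differences are constant (-6).
-30 − 6 = -36;  -97 − 36 = -133
-36 − 6 = -42;  -133 − 42 = -175
-42 − 6 = -48;  -175 − 48 = -223

-223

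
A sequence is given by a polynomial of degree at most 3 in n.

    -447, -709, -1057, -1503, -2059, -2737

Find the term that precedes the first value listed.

First differences: -262, -348, -446, -556, -678
Second differences: -86, -98, -110, -122
Third differences: -12, -12, -12
The third differences are constant at -12.
Work back: -86 + 12 = -74;  -262 + 74 = -188;  -447 + 188 = -259

-259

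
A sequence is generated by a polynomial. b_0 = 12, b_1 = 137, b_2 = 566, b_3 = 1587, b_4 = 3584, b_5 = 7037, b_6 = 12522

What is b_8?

D1: 125 , 429 , 1021 , 1997 , 3453 , 5485
D2: 304 , 592 , 976 , 1456 , 2032
D3: 288 , 384 , 480 , 576
D4: 96 , 96 , 96
Fourth differences constant at 96.
576 + 96 = 672;  2032 + 672 = 2704;  5485 + 2704 = 8189;  12522 + 8189 = 20711
672 + 96 = 768;  2704 + 768 = 3472;  8189 + 3472 = 11661;  20711 + 11661 = 32372

32372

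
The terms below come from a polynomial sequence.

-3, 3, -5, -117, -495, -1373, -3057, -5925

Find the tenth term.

-17085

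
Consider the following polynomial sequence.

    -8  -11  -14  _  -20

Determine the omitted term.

-17

Using the first 3 terms:
D1: -3  -3
Constant first difference = -3.
Extend forward: -14 − 3 = -17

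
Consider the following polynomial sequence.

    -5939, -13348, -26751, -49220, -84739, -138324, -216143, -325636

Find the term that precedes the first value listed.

-2244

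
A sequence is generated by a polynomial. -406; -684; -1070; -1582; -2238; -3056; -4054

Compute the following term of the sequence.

-5250

Δ: -278  -386  -512  -656  -818  -998
Δ²: -108  -126  -144  -162  -180
Δ³: -18  -18  -18  -18
The third differences are constant (-18).
-180 − 18 = -198;  -998 − 198 = -1196;  -4054 − 1196 = -5250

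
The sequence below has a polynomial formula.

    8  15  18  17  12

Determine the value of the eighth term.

-27

D1: 7 , 3 , -1 , -5
D2: -4 , -4 , -4
Second differences constant at -4.
-5 − 4 = -9;  12 − 9 = 3
-9 − 4 = -13;  3 − 13 = -10
-13 − 4 = -17;  -10 − 17 = -27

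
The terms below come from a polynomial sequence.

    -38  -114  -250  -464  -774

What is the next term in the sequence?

-1198

Δ: -76, -136, -214, -310
Δ²: -60, -78, -96
Δ³: -18, -18
Constant third difference = -18, so extend:
-96 − 18 = -114;  -310 − 114 = -424;  -774 − 424 = -1198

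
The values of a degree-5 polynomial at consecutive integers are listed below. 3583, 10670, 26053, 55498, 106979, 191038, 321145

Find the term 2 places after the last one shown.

7087  15383  29445  51481  84059  130107
8296  14062  22036  32578  46048
5766  7974  10542  13470
2208  2568  2928
360  360
Constant fifth difference = 360, so extend:
2928 + 360 = 3288;  13470 + 3288 = 16758;  46048 + 16758 = 62806;  130107 + 62806 = 192913;  321145 + 192913 = 514058
3288 + 360 = 3648;  16758 + 3648 = 20406;  62806 + 20406 = 83212;  192913 + 83212 = 276125;  514058 + 276125 = 790183

790183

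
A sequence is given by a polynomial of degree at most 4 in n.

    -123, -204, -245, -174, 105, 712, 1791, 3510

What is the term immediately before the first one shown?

-81, -41, 71, 279, 607, 1079, 1719
40, 112, 208, 328, 472, 640
72, 96, 120, 144, 168
24, 24, 24, 24
The fourth differences are constant at 24.
Work back: 72 − 24 = 48;  40 − 48 = -8;  -81 + 8 = -73;  -123 + 73 = -50

-50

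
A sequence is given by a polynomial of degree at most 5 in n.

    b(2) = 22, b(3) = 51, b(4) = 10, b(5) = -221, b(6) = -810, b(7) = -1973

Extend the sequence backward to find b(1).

D1: 29, -41, -231, -589, -1163
D2: -70, -190, -358, -574
D3: -120, -168, -216
D4: -48, -48
The fourth differences are constant at -48.
Work back: -120 + 48 = -72;  -70 + 72 = 2;  29 − 2 = 27;  22 − 27 = -5

-5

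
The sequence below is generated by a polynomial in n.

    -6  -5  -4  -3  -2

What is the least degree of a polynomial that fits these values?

1, 1, 1, 1
The first differences are constant, so the polynomial has degree 1.

1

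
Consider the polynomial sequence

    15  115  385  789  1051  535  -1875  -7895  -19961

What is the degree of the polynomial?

First differences: 100, 270, 404, 262, -516, -2410, -6020, -12066
Second differences: 170, 134, -142, -778, -1894, -3610, -6046
Third differences: -36, -276, -636, -1116, -1716, -2436
Fourth differences: -240, -360, -480, -600, -720
Fifth differences: -120, -120, -120, -120
The fifth differences are constant, so the polynomial has degree 5.

5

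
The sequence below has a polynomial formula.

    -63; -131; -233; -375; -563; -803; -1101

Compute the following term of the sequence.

D1: -68, -102, -142, -188, -240, -298
D2: -34, -40, -46, -52, -58
D3: -6, -6, -6, -6
Constant third difference = -6, so extend:
-58 − 6 = -64;  -298 − 64 = -362;  -1101 − 362 = -1463

-1463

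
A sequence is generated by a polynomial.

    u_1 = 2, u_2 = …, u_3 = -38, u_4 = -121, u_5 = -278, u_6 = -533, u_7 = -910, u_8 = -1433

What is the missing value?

-5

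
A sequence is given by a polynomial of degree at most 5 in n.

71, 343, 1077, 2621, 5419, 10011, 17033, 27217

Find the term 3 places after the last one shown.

85501

D1: 272  734  1544  2798  4592  7022  10184
D2: 462  810  1254  1794  2430  3162
D3: 348  444  540  636  732
D4: 96  96  96  96
The fourth differences are constant (96).
732 + 96 = 828;  3162 + 828 = 3990;  10184 + 3990 = 14174;  27217 + 14174 = 41391
828 + 96 = 924;  3990 + 924 = 4914;  14174 + 4914 = 19088;  41391 + 19088 = 60479
924 + 96 = 1020;  4914 + 1020 = 5934;  19088 + 5934 = 25022;  60479 + 25022 = 85501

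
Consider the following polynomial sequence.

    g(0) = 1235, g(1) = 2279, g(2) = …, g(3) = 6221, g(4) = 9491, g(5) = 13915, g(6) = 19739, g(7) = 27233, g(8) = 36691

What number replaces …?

3883

Using the last 6 terms:
D1: 3270  4424  5824  7494  9458
D2: 1154  1400  1670  1964
D3: 246  270  294
D4: 24  24
Constant fourth difference = 24.
Extend backward: 246 − 24 = 222;  1154 − 222 = 932;  3270 − 932 = 2338;  6221 − 2338 = 3883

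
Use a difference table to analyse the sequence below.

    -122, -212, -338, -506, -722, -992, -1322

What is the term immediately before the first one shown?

-62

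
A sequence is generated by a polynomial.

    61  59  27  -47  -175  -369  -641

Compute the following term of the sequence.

-1003

-2  -32  -74  -128  -194  -272
-30  -42  -54  -66  -78
-12  -12  -12  -12
Constant third difference = -12, so extend:
-78 − 12 = -90;  -272 − 90 = -362;  -641 − 362 = -1003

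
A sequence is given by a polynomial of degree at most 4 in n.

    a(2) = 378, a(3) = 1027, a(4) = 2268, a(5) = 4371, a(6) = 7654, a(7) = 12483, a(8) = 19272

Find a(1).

99

D1: 649, 1241, 2103, 3283, 4829, 6789
D2: 592, 862, 1180, 1546, 1960
D3: 270, 318, 366, 414
D4: 48, 48, 48
The fourth differences are constant at 48.
Work back: 270 − 48 = 222;  592 − 222 = 370;  649 − 370 = 279;  378 − 279 = 99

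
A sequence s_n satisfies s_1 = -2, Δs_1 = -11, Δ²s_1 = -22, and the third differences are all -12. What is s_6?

Build the table forward from the leading diagonal:
D3: -12, -12, -12, -12, -12, -12
D2: -22, -34, -46, -58, -70, -82
D1: -11, -33, -67, -113, -171, -241
s: -2, -13, -46, -113, -226, -397

-397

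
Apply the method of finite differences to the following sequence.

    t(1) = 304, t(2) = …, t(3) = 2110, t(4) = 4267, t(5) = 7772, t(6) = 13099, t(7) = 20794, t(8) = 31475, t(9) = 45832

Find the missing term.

899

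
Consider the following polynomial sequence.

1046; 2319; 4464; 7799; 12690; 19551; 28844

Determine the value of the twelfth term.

D1: 1273, 2145, 3335, 4891, 6861, 9293
D2: 872, 1190, 1556, 1970, 2432
D3: 318, 366, 414, 462
D4: 48, 48, 48
The fourth differences are constant (48).
462 + 48 = 510;  2432 + 510 = 2942;  9293 + 2942 = 12235;  28844 + 12235 = 41079
510 + 48 = 558;  2942 + 558 = 3500;  12235 + 3500 = 15735;  41079 + 15735 = 56814
558 + 48 = 606;  3500 + 606 = 4106;  15735 + 4106 = 19841;  56814 + 19841 = 76655
606 + 48 = 654;  4106 + 654 = 4760;  19841 + 4760 = 24601;  76655 + 24601 = 101256
654 + 48 = 702;  4760 + 702 = 5462;  24601 + 5462 = 30063;  101256 + 30063 = 131319

131319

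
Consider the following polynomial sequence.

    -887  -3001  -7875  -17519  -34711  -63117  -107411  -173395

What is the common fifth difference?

Δ: -2114, -4874, -9644, -17192, -28406, -44294, -65984
Δ²: -2760, -4770, -7548, -11214, -15888, -21690
Δ³: -2010, -2778, -3666, -4674, -5802
Δ⁴: -768, -888, -1008, -1128
Δ⁵: -120, -120, -120

-120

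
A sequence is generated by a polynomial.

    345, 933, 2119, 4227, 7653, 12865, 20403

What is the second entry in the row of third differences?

396

Δ: 588, 1186, 2108, 3426, 5212, 7538
Δ²: 598, 922, 1318, 1786, 2326
Δ³: 324, 396, 468, 540
Δ⁴: 72, 72, 72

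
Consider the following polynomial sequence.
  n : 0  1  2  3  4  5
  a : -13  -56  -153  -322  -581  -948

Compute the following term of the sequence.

-1441

D1: -43  -97  -169  -259  -367
D2: -54  -72  -90  -108
D3: -18  -18  -18
Constant third difference = -18, so extend:
-108 − 18 = -126;  -367 − 126 = -493;  -948 − 493 = -1441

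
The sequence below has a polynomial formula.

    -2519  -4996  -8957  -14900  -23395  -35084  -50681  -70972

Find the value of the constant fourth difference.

-72

First differences: -2477, -3961, -5943, -8495, -11689, -15597, -20291
Second differences: -1484, -1982, -2552, -3194, -3908, -4694
Third differences: -498, -570, -642, -714, -786
Fourth differences: -72, -72, -72, -72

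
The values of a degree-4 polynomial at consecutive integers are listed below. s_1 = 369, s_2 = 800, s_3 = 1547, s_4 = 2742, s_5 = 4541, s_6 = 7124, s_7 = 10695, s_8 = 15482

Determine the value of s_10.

D1: 431, 747, 1195, 1799, 2583, 3571, 4787
D2: 316, 448, 604, 784, 988, 1216
D3: 132, 156, 180, 204, 228
D4: 24, 24, 24, 24
The fourth differences are constant (24).
228 + 24 = 252;  1216 + 252 = 1468;  4787 + 1468 = 6255;  15482 + 6255 = 21737
252 + 24 = 276;  1468 + 276 = 1744;  6255 + 1744 = 7999;  21737 + 7999 = 29736

29736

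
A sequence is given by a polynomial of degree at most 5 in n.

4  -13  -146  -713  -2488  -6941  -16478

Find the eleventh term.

-199786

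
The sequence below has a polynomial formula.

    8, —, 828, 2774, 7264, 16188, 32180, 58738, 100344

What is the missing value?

Using the last 7 terms:
First differences: 1946, 4490, 8924, 15992, 26558, 41606
Second differences: 2544, 4434, 7068, 10566, 15048
Third differences: 1890, 2634, 3498, 4482
Fourth differences: 744, 864, 984
Fifth differences: 120, 120
Constant fifth difference = 120.
Extend backward: 744 − 120 = 624;  1890 − 624 = 1266;  2544 − 1266 = 1278;  1946 − 1278 = 668;  828 − 668 = 160

160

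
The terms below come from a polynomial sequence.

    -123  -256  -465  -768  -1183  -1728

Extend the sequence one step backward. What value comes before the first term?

-48

First differences: -133, -209, -303, -415, -545
Second differences: -76, -94, -112, -130
Third differences: -18, -18, -18
The third differences are constant at -18.
Work back: -76 + 18 = -58;  -133 + 58 = -75;  -123 + 75 = -48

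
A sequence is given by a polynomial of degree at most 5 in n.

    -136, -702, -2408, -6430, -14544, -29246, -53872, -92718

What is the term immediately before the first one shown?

-14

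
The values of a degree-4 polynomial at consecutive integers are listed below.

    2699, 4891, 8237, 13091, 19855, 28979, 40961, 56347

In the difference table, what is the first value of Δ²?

1154

D1: 2192, 3346, 4854, 6764, 9124, 11982, 15386
D2: 1154, 1508, 1910, 2360, 2858, 3404
D3: 354, 402, 450, 498, 546
D4: 48, 48, 48, 48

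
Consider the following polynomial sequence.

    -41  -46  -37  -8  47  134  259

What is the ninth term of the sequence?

647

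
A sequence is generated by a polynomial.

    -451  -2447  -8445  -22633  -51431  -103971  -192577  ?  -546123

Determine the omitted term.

-333245

Using the first 7 terms:
Δ: -1996  -5998  -14188  -28798  -52540  -88606
Δ²: -4002  -8190  -14610  -23742  -36066
Δ³: -4188  -6420  -9132  -12324
Δ⁴: -2232  -2712  -3192
Δ⁵: -480  -480
Constant fifth difference = -480.
Extend forward: -3192 − 480 = -3672;  -12324 − 3672 = -15996;  -36066 − 15996 = -52062;  -88606 − 52062 = -140668;  -192577 − 140668 = -333245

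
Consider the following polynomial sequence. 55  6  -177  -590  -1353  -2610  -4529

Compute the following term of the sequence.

-49, -183, -413, -763, -1257, -1919
-134, -230, -350, -494, -662
-96, -120, -144, -168
-24, -24, -24
The fourth differences are constant (-24).
-168 − 24 = -192;  -662 − 192 = -854;  -1919 − 854 = -2773;  -4529 − 2773 = -7302

-7302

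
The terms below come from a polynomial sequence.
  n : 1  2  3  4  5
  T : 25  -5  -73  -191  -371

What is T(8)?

-1403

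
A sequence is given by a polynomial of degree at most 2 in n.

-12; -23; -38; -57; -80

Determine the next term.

-107

Δ: -11  -15  -19  -23
Δ²: -4  -4  -4
Second differences constant at -4.
-23 − 4 = -27;  -80 − 27 = -107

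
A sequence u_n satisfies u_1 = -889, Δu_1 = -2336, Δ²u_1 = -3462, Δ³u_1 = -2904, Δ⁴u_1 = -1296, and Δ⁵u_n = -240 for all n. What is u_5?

-43917

Build the table forward from the leading diagonal:
Fifth differences: -240, -240, -240, -240, -240
Fourth differences: -1296, -1536, -1776, -2016, -2256
Third differences: -2904, -4200, -5736, -7512, -9528
Second differences: -3462, -6366, -10566, -16302, -23814
First differences: -2336, -5798, -12164, -22730, -39032
u: -889, -3225, -9023, -21187, -43917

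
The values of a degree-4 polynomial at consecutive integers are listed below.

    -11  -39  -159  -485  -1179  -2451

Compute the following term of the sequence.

Δ: -28, -120, -326, -694, -1272
Δ²: -92, -206, -368, -578
Δ³: -114, -162, -210
Δ⁴: -48, -48
Fourth differences constant at -48.
-210 − 48 = -258;  -578 − 258 = -836;  -1272 − 836 = -2108;  -2451 − 2108 = -4559

-4559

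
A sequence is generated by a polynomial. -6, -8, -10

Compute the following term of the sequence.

-12

Δ: -2, -2
First differences constant at -2.
-10 − 2 = -12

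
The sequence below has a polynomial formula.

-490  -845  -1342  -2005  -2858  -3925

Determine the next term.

-355  -497  -663  -853  -1067
-142  -166  -190  -214
-24  -24  -24
Constant third difference = -24, so extend:
-214 − 24 = -238;  -1067 − 238 = -1305;  -3925 − 1305 = -5230

-5230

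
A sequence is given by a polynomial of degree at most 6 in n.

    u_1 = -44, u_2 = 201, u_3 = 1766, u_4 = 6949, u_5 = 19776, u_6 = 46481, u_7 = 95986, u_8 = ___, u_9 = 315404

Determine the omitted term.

180381

Using the first 7 terms:
First differences: 245  1565  5183  12827  26705  49505
Second differences: 1320  3618  7644  13878  22800
Third differences: 2298  4026  6234  8922
Fourth differences: 1728  2208  2688
Fifth differences: 480  480
Constant fifth difference = 480.
Extend forward: 2688 + 480 = 3168;  8922 + 3168 = 12090;  22800 + 12090 = 34890;  49505 + 34890 = 84395;  95986 + 84395 = 180381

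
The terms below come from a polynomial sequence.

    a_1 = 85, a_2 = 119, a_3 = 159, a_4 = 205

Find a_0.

57

Δ: 34  40  46
Δ²: 6  6
The second differences are constant at 6.
Work back: 34 − 6 = 28;  85 − 28 = 57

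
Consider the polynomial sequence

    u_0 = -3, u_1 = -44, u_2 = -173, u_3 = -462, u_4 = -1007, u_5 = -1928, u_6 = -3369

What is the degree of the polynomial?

-41, -129, -289, -545, -921, -1441
-88, -160, -256, -376, -520
-72, -96, -120, -144
-24, -24, -24
The fourth differences are constant, so the polynomial has degree 4.

4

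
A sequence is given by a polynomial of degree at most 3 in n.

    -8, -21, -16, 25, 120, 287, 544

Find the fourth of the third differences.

Δ: -13, 5, 41, 95, 167, 257
Δ²: 18, 36, 54, 72, 90
Δ³: 18, 18, 18, 18

18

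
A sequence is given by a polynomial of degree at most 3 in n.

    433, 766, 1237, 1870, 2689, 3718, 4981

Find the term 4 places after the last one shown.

D1: 333 , 471 , 633 , 819 , 1029 , 1263
D2: 138 , 162 , 186 , 210 , 234
D3: 24 , 24 , 24 , 24
Third differences constant at 24.
234 + 24 = 258;  1263 + 258 = 1521;  4981 + 1521 = 6502
258 + 24 = 282;  1521 + 282 = 1803;  6502 + 1803 = 8305
282 + 24 = 306;  1803 + 306 = 2109;  8305 + 2109 = 10414
306 + 24 = 330;  2109 + 330 = 2439;  10414 + 2439 = 12853

12853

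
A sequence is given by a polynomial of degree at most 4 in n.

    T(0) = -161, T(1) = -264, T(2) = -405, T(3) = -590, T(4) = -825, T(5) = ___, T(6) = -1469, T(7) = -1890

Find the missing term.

-1116

Using the first 5 terms:
Δ: -103  -141  -185  -235
Δ²: -38  -44  -50
Δ³: -6  -6
Constant third difference = -6.
Extend forward: -50 − 6 = -56;  -235 − 56 = -291;  -825 − 291 = -1116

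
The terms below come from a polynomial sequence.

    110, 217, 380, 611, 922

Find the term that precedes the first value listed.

47

107, 163, 231, 311
56, 68, 80
12, 12
The third differences are constant at 12.
Work back: 56 − 12 = 44;  107 − 44 = 63;  110 − 63 = 47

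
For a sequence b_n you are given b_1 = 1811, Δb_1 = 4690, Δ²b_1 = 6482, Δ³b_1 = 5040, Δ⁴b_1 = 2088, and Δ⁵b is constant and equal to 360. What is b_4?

40367

Build the table forward from the leading diagonal:
Fifth differences: 360, 360, 360, 360
Fourth differences: 2088, 2448, 2808, 3168
Third differences: 5040, 7128, 9576, 12384
Second differences: 6482, 11522, 18650, 28226
First differences: 4690, 11172, 22694, 41344
b: 1811, 6501, 17673, 40367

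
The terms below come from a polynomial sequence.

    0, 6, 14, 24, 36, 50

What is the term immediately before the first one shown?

-4

Δ: 6  8  10  12  14
Δ²: 2  2  2  2
The second differences are constant at 2.
Work back: 6 − 2 = 4;  0 − 4 = -4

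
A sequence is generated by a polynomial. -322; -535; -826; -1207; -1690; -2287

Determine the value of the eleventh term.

-7402

First differences: -213  -291  -381  -483  -597
Second differences: -78  -90  -102  -114
Third differences: -12  -12  -12
The third differences are constant (-12).
-114 − 12 = -126;  -597 − 126 = -723;  -2287 − 723 = -3010
-126 − 12 = -138;  -723 − 138 = -861;  -3010 − 861 = -3871
-138 − 12 = -150;  -861 − 150 = -1011;  -3871 − 1011 = -4882
-150 − 12 = -162;  -1011 − 162 = -1173;  -4882 − 1173 = -6055
-162 − 12 = -174;  -1173 − 174 = -1347;  -6055 − 1347 = -7402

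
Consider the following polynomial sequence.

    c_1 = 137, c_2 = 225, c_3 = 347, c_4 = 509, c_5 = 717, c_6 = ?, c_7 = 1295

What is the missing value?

Using the first 5 terms:
88  122  162  208
34  40  46
6  6
Constant third difference = 6.
Extend forward: 46 + 6 = 52;  208 + 52 = 260;  717 + 260 = 977

977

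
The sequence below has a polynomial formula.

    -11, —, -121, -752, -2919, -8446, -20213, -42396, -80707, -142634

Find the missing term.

-18

Using the last 8 terms:
D1: -631  -2167  -5527  -11767  -22183  -38311  -61927
D2: -1536  -3360  -6240  -10416  -16128  -23616
D3: -1824  -2880  -4176  -5712  -7488
D4: -1056  -1296  -1536  -1776
D5: -240  -240  -240
Constant fifth difference = -240.
Extend backward: -1056 + 240 = -816;  -1824 + 816 = -1008;  -1536 + 1008 = -528;  -631 + 528 = -103;  -121 + 103 = -18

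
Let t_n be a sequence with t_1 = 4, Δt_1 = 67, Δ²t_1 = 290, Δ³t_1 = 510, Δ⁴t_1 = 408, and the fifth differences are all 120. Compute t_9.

72500

Build the table forward from the leading diagonal:
D5: 120  120  120  120  120  120  120  120  120
D4: 408  528  648  768  888  1008  1128  1248  1368
D3: 510  918  1446  2094  2862  3750  4758  5886  7134
D2: 290  800  1718  3164  5258  8120  11870  16628  22514
D1: 67  357  1157  2875  6039  11297  19417  31287  47915
t: 4  71  428  1585  4460  10499  21796  41213  72500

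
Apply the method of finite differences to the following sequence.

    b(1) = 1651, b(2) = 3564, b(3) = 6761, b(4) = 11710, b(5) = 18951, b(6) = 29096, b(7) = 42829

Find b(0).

626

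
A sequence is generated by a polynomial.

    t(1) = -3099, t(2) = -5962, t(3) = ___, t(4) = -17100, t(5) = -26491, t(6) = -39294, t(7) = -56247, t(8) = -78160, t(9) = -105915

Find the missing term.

-10455

Using the last 6 terms:
-9391, -12803, -16953, -21913, -27755
-3412, -4150, -4960, -5842
-738, -810, -882
-72, -72
Constant fourth difference = -72.
Extend backward: -738 + 72 = -666;  -3412 + 666 = -2746;  -9391 + 2746 = -6645;  -17100 + 6645 = -10455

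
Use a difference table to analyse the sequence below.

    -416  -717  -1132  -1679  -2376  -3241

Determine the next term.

-301  -415  -547  -697  -865
-114  -132  -150  -168
-18  -18  -18
The third differences are constant (-18).
-168 − 18 = -186;  -865 − 186 = -1051;  -3241 − 1051 = -4292

-4292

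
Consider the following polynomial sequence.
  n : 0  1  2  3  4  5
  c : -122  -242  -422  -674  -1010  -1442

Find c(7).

-2642

First differences: -120  -180  -252  -336  -432
Second differences: -60  -72  -84  -96
Third differences: -12  -12  -12
The third differences are constant (-12).
-96 − 12 = -108;  -432 − 108 = -540;  -1442 − 540 = -1982
-108 − 12 = -120;  -540 − 120 = -660;  -1982 − 660 = -2642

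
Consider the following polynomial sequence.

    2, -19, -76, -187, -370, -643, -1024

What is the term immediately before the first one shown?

Δ: -21  -57  -111  -183  -273  -381
Δ²: -36  -54  -72  -90  -108
Δ³: -18  -18  -18  -18
The third differences are constant at -18.
Work back: -36 + 18 = -18;  -21 + 18 = -3;  2 + 3 = 5

5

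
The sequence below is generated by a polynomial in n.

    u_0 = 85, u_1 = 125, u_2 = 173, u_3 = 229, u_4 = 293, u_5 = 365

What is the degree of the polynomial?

2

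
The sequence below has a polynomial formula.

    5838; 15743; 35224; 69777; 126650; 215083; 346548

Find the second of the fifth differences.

240

D1: 9905, 19481, 34553, 56873, 88433, 131465
D2: 9576, 15072, 22320, 31560, 43032
D3: 5496, 7248, 9240, 11472
D4: 1752, 1992, 2232
D5: 240, 240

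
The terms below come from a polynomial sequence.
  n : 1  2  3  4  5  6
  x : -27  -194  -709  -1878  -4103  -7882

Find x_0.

Δ: -167  -515  -1169  -2225  -3779
Δ²: -348  -654  -1056  -1554
Δ³: -306  -402  -498
Δ⁴: -96  -96
The fourth differences are constant at -96.
Work back: -306 + 96 = -210;  -348 + 210 = -138;  -167 + 138 = -29;  -27 + 29 = 2

2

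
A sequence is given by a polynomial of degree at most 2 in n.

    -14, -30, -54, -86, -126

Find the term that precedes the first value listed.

-6

First differences: -16, -24, -32, -40
Second differences: -8, -8, -8
The second differences are constant at -8.
Work back: -16 + 8 = -8;  -14 + 8 = -6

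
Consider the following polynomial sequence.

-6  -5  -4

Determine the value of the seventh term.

First differences: 1, 1
The first differences are constant (1).
-4 + 1 = -3
-3 + 1 = -2
-2 + 1 = -1
-1 + 1 = 0

0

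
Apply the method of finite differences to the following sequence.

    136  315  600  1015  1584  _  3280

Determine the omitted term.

2331

Using the first 5 terms:
D1: 179, 285, 415, 569
D2: 106, 130, 154
D3: 24, 24
Constant third difference = 24.
Extend forward: 154 + 24 = 178;  569 + 178 = 747;  1584 + 747 = 2331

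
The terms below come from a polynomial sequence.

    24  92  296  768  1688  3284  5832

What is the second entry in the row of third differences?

180

First differences: 68, 204, 472, 920, 1596, 2548
Second differences: 136, 268, 448, 676, 952
Third differences: 132, 180, 228, 276
Fourth differences: 48, 48, 48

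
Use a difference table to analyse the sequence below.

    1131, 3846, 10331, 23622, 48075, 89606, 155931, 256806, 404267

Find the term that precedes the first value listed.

230

D1: 2715  6485  13291  24453  41531  66325  100875  147461
D2: 3770  6806  11162  17078  24794  34550  46586
D3: 3036  4356  5916  7716  9756  12036
D4: 1320  1560  1800  2040  2280
D5: 240  240  240  240
The fifth differences are constant at 240.
Work back: 1320 − 240 = 1080;  3036 − 1080 = 1956;  3770 − 1956 = 1814;  2715 − 1814 = 901;  1131 − 901 = 230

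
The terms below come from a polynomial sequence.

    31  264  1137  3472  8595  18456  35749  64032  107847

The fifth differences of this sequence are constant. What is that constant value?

Δ: 233, 873, 2335, 5123, 9861, 17293, 28283, 43815
Δ²: 640, 1462, 2788, 4738, 7432, 10990, 15532
Δ³: 822, 1326, 1950, 2694, 3558, 4542
Δ⁴: 504, 624, 744, 864, 984
Δ⁵: 120, 120, 120, 120

120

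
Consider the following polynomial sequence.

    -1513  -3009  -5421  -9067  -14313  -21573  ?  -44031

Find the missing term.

-31309

Using the first 6 terms:
-1496, -2412, -3646, -5246, -7260
-916, -1234, -1600, -2014
-318, -366, -414
-48, -48
Constant fourth difference = -48.
Extend forward: -414 − 48 = -462;  -2014 − 462 = -2476;  -7260 − 2476 = -9736;  -21573 − 9736 = -31309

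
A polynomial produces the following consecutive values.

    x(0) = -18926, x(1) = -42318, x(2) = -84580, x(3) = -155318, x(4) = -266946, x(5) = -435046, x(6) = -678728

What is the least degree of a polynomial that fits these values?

5

First differences: -23392, -42262, -70738, -111628, -168100, -243682
Second differences: -18870, -28476, -40890, -56472, -75582
Third differences: -9606, -12414, -15582, -19110
Fourth differences: -2808, -3168, -3528
Fifth differences: -360, -360
The fifth differences are constant, so the polynomial has degree 5.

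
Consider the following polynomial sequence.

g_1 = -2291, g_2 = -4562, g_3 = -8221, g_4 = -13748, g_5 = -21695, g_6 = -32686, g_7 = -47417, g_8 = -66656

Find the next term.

-91243

-2271, -3659, -5527, -7947, -10991, -14731, -19239
-1388, -1868, -2420, -3044, -3740, -4508
-480, -552, -624, -696, -768
-72, -72, -72, -72
Constant fourth difference = -72, so extend:
-768 − 72 = -840;  -4508 − 840 = -5348;  -19239 − 5348 = -24587;  -66656 − 24587 = -91243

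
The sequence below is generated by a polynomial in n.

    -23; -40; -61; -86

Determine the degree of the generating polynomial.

Δ: -17, -21, -25
Δ²: -4, -4
The second differences are constant, so the polynomial has degree 2.

2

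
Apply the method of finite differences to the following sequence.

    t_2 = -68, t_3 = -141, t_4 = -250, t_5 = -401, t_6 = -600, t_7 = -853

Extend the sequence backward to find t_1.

-25

-73  -109  -151  -199  -253
-36  -42  -48  -54
-6  -6  -6
The third differences are constant at -6.
Work back: -36 + 6 = -30;  -73 + 30 = -43;  -68 + 43 = -25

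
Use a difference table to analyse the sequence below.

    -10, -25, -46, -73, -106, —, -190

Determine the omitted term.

Using the first 5 terms:
First differences: -15  -21  -27  -33
Second differences: -6  -6  -6
Constant second difference = -6.
Extend forward: -33 − 6 = -39;  -106 − 39 = -145

-145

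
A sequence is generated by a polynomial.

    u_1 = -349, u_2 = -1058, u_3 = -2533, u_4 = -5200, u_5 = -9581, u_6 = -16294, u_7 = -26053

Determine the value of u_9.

-58045

D1: -709, -1475, -2667, -4381, -6713, -9759
D2: -766, -1192, -1714, -2332, -3046
D3: -426, -522, -618, -714
D4: -96, -96, -96
Fourth differences constant at -96.
-714 − 96 = -810;  -3046 − 810 = -3856;  -9759 − 3856 = -13615;  -26053 − 13615 = -39668
-810 − 96 = -906;  -3856 − 906 = -4762;  -13615 − 4762 = -18377;  -39668 − 18377 = -58045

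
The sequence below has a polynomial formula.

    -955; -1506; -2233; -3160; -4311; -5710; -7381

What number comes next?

-9348

D1: -551 , -727 , -927 , -1151 , -1399 , -1671
D2: -176 , -200 , -224 , -248 , -272
D3: -24 , -24 , -24 , -24
The third differences are constant (-24).
-272 − 24 = -296;  -1671 − 296 = -1967;  -7381 − 1967 = -9348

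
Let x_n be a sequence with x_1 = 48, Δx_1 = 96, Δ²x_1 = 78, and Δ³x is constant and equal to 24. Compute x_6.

Build the table forward from the leading diagonal:
Third differences: 24, 24, 24, 24, 24, 24
Second differences: 78, 102, 126, 150, 174, 198
First differences: 96, 174, 276, 402, 552, 726
x: 48, 144, 318, 594, 996, 1548

1548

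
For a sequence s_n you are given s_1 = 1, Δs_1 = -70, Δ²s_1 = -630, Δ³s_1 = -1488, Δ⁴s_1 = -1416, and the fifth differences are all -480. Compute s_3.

-769

Build the table forward from the leading diagonal:
Fifth differences: -480, -480, -480
Fourth differences: -1416, -1896, -2376
Third differences: -1488, -2904, -4800
Second differences: -630, -2118, -5022
First differences: -70, -700, -2818
s: 1, -69, -769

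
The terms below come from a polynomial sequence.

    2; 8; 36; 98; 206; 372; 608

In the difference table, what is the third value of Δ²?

46

First differences: 6, 28, 62, 108, 166, 236
Second differences: 22, 34, 46, 58, 70
Third differences: 12, 12, 12, 12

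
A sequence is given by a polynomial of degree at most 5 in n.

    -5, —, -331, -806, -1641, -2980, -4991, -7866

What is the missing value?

Using the last 6 terms:
Δ: -475  -835  -1339  -2011  -2875
Δ²: -360  -504  -672  -864
Δ³: -144  -168  -192
Δ⁴: -24  -24
Constant fourth difference = -24.
Extend backward: -144 + 24 = -120;  -360 + 120 = -240;  -475 + 240 = -235;  -331 + 235 = -96

-96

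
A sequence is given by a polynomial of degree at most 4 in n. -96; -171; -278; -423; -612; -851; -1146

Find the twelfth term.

-3671

D1: -75  -107  -145  -189  -239  -295
D2: -32  -38  -44  -50  -56
D3: -6  -6  -6  -6
Third differences constant at -6.
-56 − 6 = -62;  -295 − 62 = -357;  -1146 − 357 = -1503
-62 − 6 = -68;  -357 − 68 = -425;  -1503 − 425 = -1928
-68 − 6 = -74;  -425 − 74 = -499;  -1928 − 499 = -2427
-74 − 6 = -80;  -499 − 80 = -579;  -2427 − 579 = -3006
-80 − 6 = -86;  -579 − 86 = -665;  -3006 − 665 = -3671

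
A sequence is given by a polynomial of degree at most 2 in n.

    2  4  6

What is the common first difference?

D1: 2, 2

2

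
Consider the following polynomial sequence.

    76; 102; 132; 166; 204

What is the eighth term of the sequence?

First differences: 26  30  34  38
Second differences: 4  4  4
The second differences are constant (4).
38 + 4 = 42;  204 + 42 = 246
42 + 4 = 46;  246 + 46 = 292
46 + 4 = 50;  292 + 50 = 342

342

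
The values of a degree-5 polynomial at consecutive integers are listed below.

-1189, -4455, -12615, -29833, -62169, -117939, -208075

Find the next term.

-346485

First differences: -3266  -8160  -17218  -32336  -55770  -90136
Second differences: -4894  -9058  -15118  -23434  -34366
Third differences: -4164  -6060  -8316  -10932
Fourth differences: -1896  -2256  -2616
Fifth differences: -360  -360
Fifth differences constant at -360.
-2616 − 360 = -2976;  -10932 − 2976 = -13908;  -34366 − 13908 = -48274;  -90136 − 48274 = -138410;  -208075 − 138410 = -346485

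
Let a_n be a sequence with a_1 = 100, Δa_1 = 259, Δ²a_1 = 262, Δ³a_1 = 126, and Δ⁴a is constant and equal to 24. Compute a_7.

8464

Build the table forward from the leading diagonal:
Δ⁴: 24  24  24  24  24  24  24
Δ³: 126  150  174  198  222  246  270
Δ²: 262  388  538  712  910  1132  1378
Δ: 259  521  909  1447  2159  3069  4201
a: 100  359  880  1789  3236  5395  8464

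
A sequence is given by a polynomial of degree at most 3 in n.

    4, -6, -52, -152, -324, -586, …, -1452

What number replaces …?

-956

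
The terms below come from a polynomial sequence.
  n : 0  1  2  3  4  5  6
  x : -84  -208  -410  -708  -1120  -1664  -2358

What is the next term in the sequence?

-3220

First differences: -124, -202, -298, -412, -544, -694
Second differences: -78, -96, -114, -132, -150
Third differences: -18, -18, -18, -18
The third differences are constant (-18).
-150 − 18 = -168;  -694 − 168 = -862;  -2358 − 862 = -3220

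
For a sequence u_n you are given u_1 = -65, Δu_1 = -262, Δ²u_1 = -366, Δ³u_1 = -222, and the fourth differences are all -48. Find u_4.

-2171

Build the table forward from the leading diagonal:
Δ⁴: -48  -48  -48  -48
Δ³: -222  -270  -318  -366
Δ²: -366  -588  -858  -1176
Δ: -262  -628  -1216  -2074
u: -65  -327  -955  -2171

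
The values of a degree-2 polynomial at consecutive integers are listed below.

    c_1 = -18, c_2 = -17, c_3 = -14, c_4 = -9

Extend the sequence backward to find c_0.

First differences: 1, 3, 5
Second differences: 2, 2
The second differences are constant at 2.
Work back: 1 − 2 = -1;  -18 + 1 = -17

-17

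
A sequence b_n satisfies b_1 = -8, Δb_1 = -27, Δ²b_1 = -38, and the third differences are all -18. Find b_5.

Build the table forward from the leading diagonal:
Δ³: -18  -18  -18  -18  -18
Δ²: -38  -56  -74  -92  -110
Δ: -27  -65  -121  -195  -287
b: -8  -35  -100  -221  -416

-416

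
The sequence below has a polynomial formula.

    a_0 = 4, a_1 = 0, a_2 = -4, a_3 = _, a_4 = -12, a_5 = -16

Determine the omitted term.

-8

Using the first 3 terms:
D1: -4  -4
Constant first difference = -4.
Extend forward: -4 − 4 = -8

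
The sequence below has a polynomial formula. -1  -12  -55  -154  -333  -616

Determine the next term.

-1027

First differences: -11, -43, -99, -179, -283
Second differences: -32, -56, -80, -104
Third differences: -24, -24, -24
Third differences constant at -24.
-104 − 24 = -128;  -283 − 128 = -411;  -616 − 411 = -1027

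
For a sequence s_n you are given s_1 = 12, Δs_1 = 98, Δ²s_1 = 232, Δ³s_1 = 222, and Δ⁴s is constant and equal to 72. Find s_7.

9600

Build the table forward from the leading diagonal:
Fourth differences: 72  72  72  72  72  72  72
Third differences: 222  294  366  438  510  582  654
Second differences: 232  454  748  1114  1552  2062  2644
First differences: 98  330  784  1532  2646  4198  6260
s: 12  110  440  1224  2756  5402  9600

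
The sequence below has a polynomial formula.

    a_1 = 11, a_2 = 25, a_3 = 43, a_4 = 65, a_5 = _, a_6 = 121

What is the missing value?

Using the first 4 terms:
First differences: 14, 18, 22
Second differences: 4, 4
Constant second difference = 4.
Extend forward: 22 + 4 = 26;  65 + 26 = 91

91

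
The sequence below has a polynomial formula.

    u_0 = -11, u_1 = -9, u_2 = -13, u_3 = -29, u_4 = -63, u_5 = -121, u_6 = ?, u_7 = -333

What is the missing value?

Using the first 6 terms:
D1: 2, -4, -16, -34, -58
D2: -6, -12, -18, -24
D3: -6, -6, -6
Constant third difference = -6.
Extend forward: -24 − 6 = -30;  -58 − 30 = -88;  -121 − 88 = -209

-209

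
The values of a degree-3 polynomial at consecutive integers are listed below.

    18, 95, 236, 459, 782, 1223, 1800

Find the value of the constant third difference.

D1: 77, 141, 223, 323, 441, 577
D2: 64, 82, 100, 118, 136
D3: 18, 18, 18, 18

18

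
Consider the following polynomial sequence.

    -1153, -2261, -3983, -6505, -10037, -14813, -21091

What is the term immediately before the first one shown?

-497

D1: -1108  -1722  -2522  -3532  -4776  -6278
D2: -614  -800  -1010  -1244  -1502
D3: -186  -210  -234  -258
D4: -24  -24  -24
The fourth differences are constant at -24.
Work back: -186 + 24 = -162;  -614 + 162 = -452;  -1108 + 452 = -656;  -1153 + 656 = -497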